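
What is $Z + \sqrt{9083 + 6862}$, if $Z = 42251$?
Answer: $42251 + \sqrt{15945} \approx 42377.0$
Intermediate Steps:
$Z + \sqrt{9083 + 6862} = 42251 + \sqrt{9083 + 6862} = 42251 + \sqrt{15945}$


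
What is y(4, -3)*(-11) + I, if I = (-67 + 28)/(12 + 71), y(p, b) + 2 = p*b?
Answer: 12743/83 ≈ 153.53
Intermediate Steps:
y(p, b) = -2 + b*p (y(p, b) = -2 + p*b = -2 + b*p)
I = -39/83 ≈ -0.46988
y(4, -3)*(-11) + I = (-2 - 3*4)*(-11) - 39/83 = (-2 - 12)*(-11) - 39/83 = -14*(-11) - 39/83 = 154 - 39/83 = 12743/83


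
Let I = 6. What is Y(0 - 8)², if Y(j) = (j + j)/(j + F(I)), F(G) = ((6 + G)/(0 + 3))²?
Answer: 4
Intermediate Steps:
F(G) = (2 + G/3)² (F(G) = ((6 + G)/3)² = ((6 + G)*(⅓))² = (2 + G/3)²)
Y(j) = 2*j/(16 + j) (Y(j) = (j + j)/(j + (6 + 6)²/9) = (2*j)/(j + (⅑)*12²) = (2*j)/(j + (⅑)*144) = (2*j)/(j + 16) = (2*j)/(16 + j) = 2*j/(16 + j))
Y(0 - 8)² = (2*(0 - 8)/(16 + (0 - 8)))² = (2*(-8)/(16 - 8))² = (2*(-8)/8)² = (2*(-8)*(⅛))² = (-2)² = 4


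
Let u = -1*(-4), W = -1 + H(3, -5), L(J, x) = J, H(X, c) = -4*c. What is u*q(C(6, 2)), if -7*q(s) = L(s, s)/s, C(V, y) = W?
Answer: -4/7 ≈ -0.57143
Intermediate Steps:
W = 19 (W = -1 - 4*(-5) = -1 + 20 = 19)
C(V, y) = 19
u = 4
q(s) = -⅐ (q(s) = -s/(7*s) = -⅐*1 = -⅐)
u*q(C(6, 2)) = 4*(-⅐) = -4/7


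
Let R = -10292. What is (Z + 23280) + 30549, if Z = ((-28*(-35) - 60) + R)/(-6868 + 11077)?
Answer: 75518963/1403 ≈ 53827.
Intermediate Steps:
Z = -3124/1403 (Z = ((-28*(-35) - 60) - 10292)/(-6868 + 11077) = ((980 - 60) - 10292)/4209 = (920 - 10292)*(1/4209) = -9372*1/4209 = -3124/1403 ≈ -2.2267)
(Z + 23280) + 30549 = (-3124/1403 + 23280) + 30549 = 32658716/1403 + 30549 = 75518963/1403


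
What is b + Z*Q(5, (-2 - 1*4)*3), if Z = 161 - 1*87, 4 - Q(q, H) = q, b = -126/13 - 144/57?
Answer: -21296/247 ≈ -86.219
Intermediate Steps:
b = -3018/247 (b = -126*1/13 - 144*1/57 = -126/13 - 48/19 = -3018/247 ≈ -12.219)
Q(q, H) = 4 - q
Z = 74 (Z = 161 - 87 = 74)
b + Z*Q(5, (-2 - 1*4)*3) = -3018/247 + 74*(4 - 1*5) = -3018/247 + 74*(4 - 5) = -3018/247 + 74*(-1) = -3018/247 - 74 = -21296/247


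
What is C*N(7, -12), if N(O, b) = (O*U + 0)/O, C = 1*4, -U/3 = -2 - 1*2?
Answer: 48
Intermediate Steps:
U = 12 (U = -3*(-2 - 1*2) = -3*(-2 - 2) = -3*(-4) = 12)
C = 4
N(O, b) = 12 (N(O, b) = (O*12 + 0)/O = (12*O + 0)/O = (12*O)/O = 12)
C*N(7, -12) = 4*12 = 48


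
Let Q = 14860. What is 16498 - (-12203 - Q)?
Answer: 43561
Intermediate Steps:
16498 - (-12203 - Q) = 16498 - (-12203 - 1*14860) = 16498 - (-12203 - 14860) = 16498 - 1*(-27063) = 16498 + 27063 = 43561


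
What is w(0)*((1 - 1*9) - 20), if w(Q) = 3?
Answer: -84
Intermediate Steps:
w(0)*((1 - 1*9) - 20) = 3*((1 - 1*9) - 20) = 3*((1 - 9) - 20) = 3*(-8 - 20) = 3*(-28) = -84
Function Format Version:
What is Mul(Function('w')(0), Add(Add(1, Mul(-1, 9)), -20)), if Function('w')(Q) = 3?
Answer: -84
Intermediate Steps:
Mul(Function('w')(0), Add(Add(1, Mul(-1, 9)), -20)) = Mul(3, Add(Add(1, Mul(-1, 9)), -20)) = Mul(3, Add(Add(1, -9), -20)) = Mul(3, Add(-8, -20)) = Mul(3, -28) = -84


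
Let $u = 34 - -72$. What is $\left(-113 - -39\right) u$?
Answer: $-7844$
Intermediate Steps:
$u = 106$ ($u = 34 + 72 = 106$)
$\left(-113 - -39\right) u = \left(-113 - -39\right) 106 = \left(-113 + 39\right) 106 = \left(-74\right) 106 = -7844$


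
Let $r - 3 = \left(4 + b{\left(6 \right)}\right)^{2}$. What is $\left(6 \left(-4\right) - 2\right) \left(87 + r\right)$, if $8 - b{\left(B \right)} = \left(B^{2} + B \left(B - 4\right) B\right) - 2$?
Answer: $-232076$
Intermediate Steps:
$b{\left(B \right)} = 10 - B^{2} - B^{2} \left(-4 + B\right)$ ($b{\left(B \right)} = 8 - \left(\left(B^{2} + B \left(B - 4\right) B\right) - 2\right) = 8 - \left(\left(B^{2} + B \left(-4 + B\right) B\right) - 2\right) = 8 - \left(\left(B^{2} + B^{2} \left(-4 + B\right)\right) - 2\right) = 8 - \left(-2 + B^{2} + B^{2} \left(-4 + B\right)\right) = 10 - B^{2} - B^{2} \left(-4 + B\right)$)
$r = 8839$ ($r = 3 + \left(4 + \left(10 - 6^{3} + 3 \cdot 6^{2}\right)\right)^{2} = 3 + \left(4 + \left(10 - 216 + 3 \cdot 36\right)\right)^{2} = 3 + \left(4 + \left(10 - 216 + 108\right)\right)^{2} = 3 + \left(4 - 98\right)^{2} = 3 + \left(-94\right)^{2} = 3 + 8836 = 8839$)
$\left(6 \left(-4\right) - 2\right) \left(87 + r\right) = \left(6 \left(-4\right) - 2\right) \left(87 + 8839\right) = \left(-24 - 2\right) 8926 = \left(-26\right) 8926 = -232076$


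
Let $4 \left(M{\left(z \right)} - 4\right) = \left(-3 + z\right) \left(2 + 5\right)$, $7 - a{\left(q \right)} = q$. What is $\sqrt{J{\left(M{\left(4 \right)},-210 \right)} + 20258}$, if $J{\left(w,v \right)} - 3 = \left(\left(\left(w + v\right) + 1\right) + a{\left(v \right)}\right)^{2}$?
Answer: $\frac{\sqrt{327201}}{4} \approx 143.0$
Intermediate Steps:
$a{\left(q \right)} = 7 - q$
$M{\left(z \right)} = - \frac{5}{4} + \frac{7 z}{4}$ ($M{\left(z \right)} = 4 + \frac{\left(-3 + z\right) \left(2 + 5\right)}{4} = 4 + \frac{\left(-3 + z\right) 7}{4} = 4 + \frac{-21 + 7 z}{4} = 4 + \left(- \frac{21}{4} + \frac{7 z}{4}\right) = - \frac{5}{4} + \frac{7 z}{4}$)
$J{\left(w,v \right)} = 3 + \left(8 + w\right)^{2}$ ($J{\left(w,v \right)} = 3 + \left(\left(\left(w + v\right) + 1\right) - \left(-7 + v\right)\right)^{2} = 3 + \left(\left(\left(v + w\right) + 1\right) - \left(-7 + v\right)\right)^{2} = 3 + \left(\left(1 + v + w\right) - \left(-7 + v\right)\right)^{2} = 3 + \left(8 + w\right)^{2}$)
$\sqrt{J{\left(M{\left(4 \right)},-210 \right)} + 20258} = \sqrt{\left(3 + \left(8 + \left(- \frac{5}{4} + \frac{7}{4} \cdot 4\right)\right)^{2}\right) + 20258} = \sqrt{\left(3 + \left(8 + \left(- \frac{5}{4} + 7\right)\right)^{2}\right) + 20258} = \sqrt{\left(3 + \left(8 + \frac{23}{4}\right)^{2}\right) + 20258} = \sqrt{\left(3 + \left(\frac{55}{4}\right)^{2}\right) + 20258} = \sqrt{\left(3 + \frac{3025}{16}\right) + 20258} = \sqrt{\frac{3073}{16} + 20258} = \sqrt{\frac{327201}{16}} = \frac{\sqrt{327201}}{4}$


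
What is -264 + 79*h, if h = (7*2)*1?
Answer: 842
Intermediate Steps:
h = 14 (h = 14*1 = 14)
-264 + 79*h = -264 + 79*14 = -264 + 1106 = 842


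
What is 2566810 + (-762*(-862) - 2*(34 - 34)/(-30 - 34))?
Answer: 3223654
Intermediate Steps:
2566810 + (-762*(-862) - 2*(34 - 34)/(-30 - 34)) = 2566810 + (656844 - 0/(-64)) = 2566810 + (656844 - 0*(-1)/64) = 2566810 + (656844 - 2*0) = 2566810 + (656844 + 0) = 2566810 + 656844 = 3223654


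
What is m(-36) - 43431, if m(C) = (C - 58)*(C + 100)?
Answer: -49447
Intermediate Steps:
m(C) = (-58 + C)*(100 + C)
m(-36) - 43431 = (-5800 + (-36)**2 + 42*(-36)) - 43431 = (-5800 + 1296 - 1512) - 43431 = -6016 - 43431 = -49447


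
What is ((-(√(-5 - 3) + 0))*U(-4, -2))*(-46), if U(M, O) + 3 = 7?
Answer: 368*I*√2 ≈ 520.43*I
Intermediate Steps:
U(M, O) = 4 (U(M, O) = -3 + 7 = 4)
((-(√(-5 - 3) + 0))*U(-4, -2))*(-46) = (-(√(-5 - 3) + 0)*4)*(-46) = (-(√(-8) + 0)*4)*(-46) = (-(2*I*√2 + 0)*4)*(-46) = (-2*I*√2*4)*(-46) = -8*I*√2*(-46) = 368*I*√2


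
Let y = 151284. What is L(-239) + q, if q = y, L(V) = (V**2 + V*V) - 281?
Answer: 265245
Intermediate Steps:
L(V) = -281 + 2*V**2 (L(V) = (V**2 + V**2) - 281 = 2*V**2 - 281 = -281 + 2*V**2)
q = 151284
L(-239) + q = (-281 + 2*(-239)**2) + 151284 = (-281 + 2*57121) + 151284 = (-281 + 114242) + 151284 = 113961 + 151284 = 265245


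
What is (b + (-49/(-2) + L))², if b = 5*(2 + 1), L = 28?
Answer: 18225/4 ≈ 4556.3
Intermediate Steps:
b = 15 (b = 5*3 = 15)
(b + (-49/(-2) + L))² = (15 + (-49/(-2) + 28))² = (15 + (-49*(-½) + 28))² = (15 + (49/2 + 28))² = (15 + 105/2)² = (135/2)² = 18225/4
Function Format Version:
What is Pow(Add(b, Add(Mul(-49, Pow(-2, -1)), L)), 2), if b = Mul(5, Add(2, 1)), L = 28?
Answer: Rational(18225, 4) ≈ 4556.3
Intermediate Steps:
b = 15 (b = Mul(5, 3) = 15)
Pow(Add(b, Add(Mul(-49, Pow(-2, -1)), L)), 2) = Pow(Add(15, Add(Mul(-49, Pow(-2, -1)), 28)), 2) = Pow(Add(15, Add(Mul(-49, Rational(-1, 2)), 28)), 2) = Pow(Add(15, Add(Rational(49, 2), 28)), 2) = Pow(Add(15, Rational(105, 2)), 2) = Pow(Rational(135, 2), 2) = Rational(18225, 4)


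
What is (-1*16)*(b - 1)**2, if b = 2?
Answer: -16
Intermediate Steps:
(-1*16)*(b - 1)**2 = (-1*16)*(2 - 1)**2 = -16*1**2 = -16*1 = -16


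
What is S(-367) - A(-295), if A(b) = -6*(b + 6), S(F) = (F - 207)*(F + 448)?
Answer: -48228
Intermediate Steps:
S(F) = (-207 + F)*(448 + F)
A(b) = -36 - 6*b (A(b) = -6*(6 + b) = -36 - 6*b)
S(-367) - A(-295) = (-92736 + (-367)**2 + 241*(-367)) - (-36 - 6*(-295)) = (-92736 + 134689 - 88447) - (-36 + 1770) = -46494 - 1*1734 = -46494 - 1734 = -48228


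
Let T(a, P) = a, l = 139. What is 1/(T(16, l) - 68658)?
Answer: -1/68642 ≈ -1.4568e-5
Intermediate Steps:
1/(T(16, l) - 68658) = 1/(16 - 68658) = 1/(-68642) = -1/68642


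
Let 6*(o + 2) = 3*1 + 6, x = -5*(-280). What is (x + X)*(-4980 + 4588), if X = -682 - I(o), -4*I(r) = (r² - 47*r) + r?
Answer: -567469/2 ≈ -2.8373e+5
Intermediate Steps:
x = 1400
o = -½ (o = -2 + (3*1 + 6)/6 = -2 + (3 + 6)/6 = -2 + (⅙)*9 = -2 + 3/2 = -½ ≈ -0.50000)
I(r) = -r²/4 + 23*r/2 (I(r) = -((r² - 47*r) + r)/4 = -(r² - 46*r)/4 = -r²/4 + 23*r/2)
X = -10819/16 (X = -682 - (-1)*(46 - 1*(-½))/(4*2) = -682 - (-1)*(46 + ½)/(4*2) = -682 - (-1)*93/(4*2*2) = -682 - 1*(-93/16) = -682 + 93/16 = -10819/16 ≈ -676.19)
(x + X)*(-4980 + 4588) = (1400 - 10819/16)*(-4980 + 4588) = (11581/16)*(-392) = -567469/2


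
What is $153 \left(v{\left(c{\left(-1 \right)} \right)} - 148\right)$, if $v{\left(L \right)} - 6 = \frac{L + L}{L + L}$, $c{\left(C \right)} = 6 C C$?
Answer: $-21573$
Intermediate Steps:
$c{\left(C \right)} = 6 C^{2}$
$v{\left(L \right)} = 7$ ($v{\left(L \right)} = 6 + \frac{L + L}{L + L} = 6 + \frac{2 L}{2 L} = 6 + 2 L \frac{1}{2 L} = 6 + 1 = 7$)
$153 \left(v{\left(c{\left(-1 \right)} \right)} - 148\right) = 153 \left(7 - 148\right) = 153 \left(-141\right) = -21573$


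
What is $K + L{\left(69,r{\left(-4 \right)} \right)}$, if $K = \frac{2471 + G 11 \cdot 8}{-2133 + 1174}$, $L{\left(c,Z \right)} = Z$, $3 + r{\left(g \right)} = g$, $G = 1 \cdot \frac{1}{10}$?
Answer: $- \frac{45964}{4795} \approx -9.5858$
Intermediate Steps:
$G = \frac{1}{10}$ ($G = 1 \cdot \frac{1}{10} = \frac{1}{10} \approx 0.1$)
$r{\left(g \right)} = -3 + g$
$K = - \frac{12399}{4795}$ ($K = \frac{2471 + \frac{1}{10} \cdot 11 \cdot 8}{-2133 + 1174} = \frac{2471 + \frac{11}{10} \cdot 8}{-959} = \left(2471 + \frac{44}{5}\right) \left(- \frac{1}{959}\right) = \frac{12399}{5} \left(- \frac{1}{959}\right) = - \frac{12399}{4795} \approx -2.5858$)
$K + L{\left(69,r{\left(-4 \right)} \right)} = - \frac{12399}{4795} - 7 = - \frac{45964}{4795}$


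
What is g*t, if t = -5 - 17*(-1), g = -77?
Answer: -924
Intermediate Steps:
t = 12 (t = -5 + 17 = 12)
g*t = -77*12 = -924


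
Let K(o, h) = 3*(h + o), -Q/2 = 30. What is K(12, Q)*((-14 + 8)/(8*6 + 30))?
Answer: 144/13 ≈ 11.077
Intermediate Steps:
Q = -60 (Q = -2*30 = -60)
K(o, h) = 3*h + 3*o
K(12, Q)*((-14 + 8)/(8*6 + 30)) = (3*(-60) + 3*12)*((-14 + 8)/(8*6 + 30)) = (-180 + 36)*(-6/(48 + 30)) = -(-864)/78 = -144*(-1/13) = 144/13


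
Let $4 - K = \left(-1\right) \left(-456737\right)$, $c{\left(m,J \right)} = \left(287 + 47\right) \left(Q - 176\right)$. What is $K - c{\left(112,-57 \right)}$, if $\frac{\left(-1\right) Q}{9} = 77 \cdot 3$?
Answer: $296437$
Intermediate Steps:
$Q = -2079$ ($Q = - 9 \cdot 77 \cdot 3 = \left(-9\right) 231 = -2079$)
$c{\left(m,J \right)} = -753170$ ($c{\left(m,J \right)} = \left(287 + 47\right) \left(-2079 - 176\right) = 334 \left(-2255\right) = -753170$)
$K = -456733$ ($K = 4 - \left(-1\right) \left(-456737\right) = 4 - 456737 = -456733$)
$K - c{\left(112,-57 \right)} = -456733 - -753170 = -456733 + 753170 = 296437$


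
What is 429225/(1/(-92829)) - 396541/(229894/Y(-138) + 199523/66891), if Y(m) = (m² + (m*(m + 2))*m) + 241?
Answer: -19824144556336836525744/497535737023 ≈ -3.9845e+10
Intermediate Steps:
Y(m) = 241 + m² + m²*(2 + m) (Y(m) = (m² + (m*(2 + m))*m) + 241 = (m² + m²*(2 + m)) + 241 = 241 + m² + m²*(2 + m))
429225/(1/(-92829)) - 396541/(229894/Y(-138) + 199523/66891) = 429225/(1/(-92829)) - 396541/(229894/(241 + (-138)³ + 3*(-138)²) + 199523/66891) = 429225/(-1/92829) - 396541/(229894/(241 - 2628072 + 3*19044) + 199523*(1/66891)) = 429225*(-92829) - 396541/(229894/(241 - 2628072 + 57132) + 199523/66891) = -39844527525 - 396541/(229894/(-2570699) + 199523/66891) = -39844527525 - 396541/(229894*(-1/2570699) + 199523/66891) = -39844527525 - 396541/(-229894/2570699 + 199523/66891) = -39844527525 - 396541/497535737023/171956626809 = -39844527525 - 396541*171956626809/497535737023 = -39844527525 - 68187852751467669/497535737023 = -19824144556336836525744/497535737023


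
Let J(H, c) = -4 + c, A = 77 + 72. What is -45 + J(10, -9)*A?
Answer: -1982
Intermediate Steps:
A = 149
-45 + J(10, -9)*A = -45 + (-4 - 9)*149 = -45 - 13*149 = -45 - 1937 = -1982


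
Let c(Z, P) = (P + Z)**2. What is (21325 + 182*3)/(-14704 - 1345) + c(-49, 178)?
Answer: 267049538/16049 ≈ 16640.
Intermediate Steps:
(21325 + 182*3)/(-14704 - 1345) + c(-49, 178) = (21325 + 182*3)/(-14704 - 1345) + (178 - 49)**2 = (21325 + 546)/(-16049) + 129**2 = 21871*(-1/16049) + 16641 = -21871/16049 + 16641 = 267049538/16049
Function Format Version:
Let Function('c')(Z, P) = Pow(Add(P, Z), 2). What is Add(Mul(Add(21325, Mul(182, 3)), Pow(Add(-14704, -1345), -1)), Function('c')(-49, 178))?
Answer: Rational(267049538, 16049) ≈ 16640.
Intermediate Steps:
Add(Mul(Add(21325, Mul(182, 3)), Pow(Add(-14704, -1345), -1)), Function('c')(-49, 178)) = Add(Mul(Add(21325, Mul(182, 3)), Pow(Add(-14704, -1345), -1)), Pow(Add(178, -49), 2)) = Add(Mul(Add(21325, 546), Pow(-16049, -1)), Pow(129, 2)) = Add(Mul(21871, Rational(-1, 16049)), 16641) = Add(Rational(-21871, 16049), 16641) = Rational(267049538, 16049)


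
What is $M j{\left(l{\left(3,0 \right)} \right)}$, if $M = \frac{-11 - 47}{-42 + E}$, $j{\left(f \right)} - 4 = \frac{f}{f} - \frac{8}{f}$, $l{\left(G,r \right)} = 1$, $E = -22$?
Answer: $- \frac{87}{32} \approx -2.7188$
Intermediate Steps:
$j{\left(f \right)} = 5 - \frac{8}{f}$ ($j{\left(f \right)} = 4 - \left(\frac{8}{f} - \frac{f}{f}\right) = 4 + \left(1 - \frac{8}{f}\right) = 5 - \frac{8}{f}$)
$M = \frac{29}{32}$ ($M = \frac{-11 - 47}{-42 - 22} = \frac{-11 - 47}{-64} = \left(-58\right) \left(- \frac{1}{64}\right) = \frac{29}{32} \approx 0.90625$)
$M j{\left(l{\left(3,0 \right)} \right)} = \frac{29 \left(5 - \frac{8}{1}\right)}{32} = \frac{29 \left(5 - 8\right)}{32} = \frac{29}{32} \left(-3\right) = - \frac{87}{32}$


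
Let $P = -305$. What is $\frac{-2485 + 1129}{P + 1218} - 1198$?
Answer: $- \frac{1095130}{913} \approx -1199.5$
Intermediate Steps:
$\frac{-2485 + 1129}{P + 1218} - 1198 = \frac{-2485 + 1129}{-305 + 1218} - 1198 = - \frac{1356}{913} - 1198 = - \frac{1095130}{913}$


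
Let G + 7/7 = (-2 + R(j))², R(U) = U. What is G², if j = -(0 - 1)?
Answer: 0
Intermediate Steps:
j = 1 (j = -1*(-1) = 1)
G = 0 (G = -1 + (-2 + 1)² = -1 + (-1)² = -1 + 1 = 0)
G² = 0² = 0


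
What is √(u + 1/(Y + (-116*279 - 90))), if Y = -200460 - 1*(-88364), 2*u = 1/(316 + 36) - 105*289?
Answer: I*√501028651645973/181720 ≈ 123.18*I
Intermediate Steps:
u = -10681439/704 (u = (1/(316 + 36) - 105*289)/2 = (1/352 - 30345)/2 = (½)*(-10681439/352) = -10681439/704 ≈ -15173.)
Y = -112096 (Y = -200460 + 88364 = -112096)
√(u + 1/(Y + (-116*279 - 90))) = √(-10681439/704 + 1/(-112096 + (-116*279 - 90))) = √(-10681439/704 + 1/(-112096 + (-32364 - 90))) = √(-10681439/704 + 1/(-112096 - 32454)) = √(-10681439/704 + 1/(-144550)) = √(-10681439/704 - 1/144550) = √(-772001004077/50881600) = I*√501028651645973/181720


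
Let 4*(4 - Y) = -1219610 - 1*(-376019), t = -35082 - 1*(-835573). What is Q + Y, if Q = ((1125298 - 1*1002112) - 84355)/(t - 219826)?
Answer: 489853213979/2322660 ≈ 2.1090e+5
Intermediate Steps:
t = 800491 (t = -35082 + 835573 = 800491)
Y = 843607/4 (Y = 4 - (-1219610 - 1*(-376019))/4 = 4 - (-1219610 + 376019)/4 = 4 - ¼*(-843591) = 4 + 843591/4 = 843607/4 ≈ 2.1090e+5)
Q = 38831/580665 (Q = ((1125298 - 1*1002112) - 84355)/(800491 - 219826) = ((1125298 - 1002112) - 84355)/580665 = (123186 - 84355)*(1/580665) = 38831*(1/580665) = 38831/580665 ≈ 0.066873)
Q + Y = 38831/580665 + 843607/4 = 489853213979/2322660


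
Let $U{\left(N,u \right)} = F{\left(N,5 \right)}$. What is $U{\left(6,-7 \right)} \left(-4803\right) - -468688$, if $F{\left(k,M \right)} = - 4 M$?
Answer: $564748$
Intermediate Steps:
$U{\left(N,u \right)} = -20$ ($U{\left(N,u \right)} = \left(-4\right) 5 = -20$)
$U{\left(6,-7 \right)} \left(-4803\right) - -468688 = \left(-20\right) \left(-4803\right) - -468688 = 96060 + 468688 = 564748$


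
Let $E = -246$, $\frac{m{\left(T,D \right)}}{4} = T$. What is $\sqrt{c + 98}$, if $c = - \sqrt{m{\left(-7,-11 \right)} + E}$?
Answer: $\sqrt{98 - i \sqrt{274}} \approx 9.9345 - 0.83311 i$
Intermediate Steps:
$m{\left(T,D \right)} = 4 T$
$c = - i \sqrt{274}$ ($c = - \sqrt{4 \left(-7\right) - 246} = - \sqrt{-28 - 246} = - \sqrt{-274} = - i \sqrt{274} \approx - 16.553 i$)
$\sqrt{c + 98} = \sqrt{- i \sqrt{274} + 98} = \sqrt{98 - i \sqrt{274}}$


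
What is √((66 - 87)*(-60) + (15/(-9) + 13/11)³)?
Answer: 2*√373531323/1089 ≈ 35.495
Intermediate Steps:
√((66 - 87)*(-60) + (15/(-9) + 13/11)³) = √(-21*(-60) + (15*(-⅑) + 13*(1/11))³) = √(1260 + (-5/3 + 13/11)³) = √(1260 + (-16/33)³) = √(1260 - 4096/35937) = √(45276524/35937) = 2*√373531323/1089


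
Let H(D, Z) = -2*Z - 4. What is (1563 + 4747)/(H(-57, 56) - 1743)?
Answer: -6310/1859 ≈ -3.3943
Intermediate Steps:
H(D, Z) = -4 - 2*Z
(1563 + 4747)/(H(-57, 56) - 1743) = (1563 + 4747)/((-4 - 2*56) - 1743) = 6310/((-4 - 112) - 1743) = 6310/(-116 - 1743) = 6310/(-1859) = 6310*(-1/1859) = -6310/1859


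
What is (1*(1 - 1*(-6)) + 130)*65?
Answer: 8905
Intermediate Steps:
(1*(1 - 1*(-6)) + 130)*65 = (1*(1 + 6) + 130)*65 = (1*7 + 130)*65 = (7 + 130)*65 = 137*65 = 8905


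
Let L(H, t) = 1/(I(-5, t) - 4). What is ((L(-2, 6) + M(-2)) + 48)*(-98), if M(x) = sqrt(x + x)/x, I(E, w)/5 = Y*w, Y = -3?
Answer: -221039/47 + 98*I ≈ -4703.0 + 98.0*I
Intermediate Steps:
I(E, w) = -15*w (I(E, w) = 5*(-3*w) = -15*w)
L(H, t) = 1/(-4 - 15*t) (L(H, t) = 1/(-15*t - 4) = 1/(-4 - 15*t))
M(x) = sqrt(2)/sqrt(x) (M(x) = sqrt(2*x)/x = (sqrt(2)*sqrt(x))/x = sqrt(2)/sqrt(x))
((L(-2, 6) + M(-2)) + 48)*(-98) = ((-1/(4 + 15*6) + sqrt(2)/sqrt(-2)) + 48)*(-98) = ((-1/(4 + 90) + sqrt(2)*(-I*sqrt(2)/2)) + 48)*(-98) = ((-1/94 - I) + 48)*(-98) = (4511/94 - I)*(-98) = -221039/47 + 98*I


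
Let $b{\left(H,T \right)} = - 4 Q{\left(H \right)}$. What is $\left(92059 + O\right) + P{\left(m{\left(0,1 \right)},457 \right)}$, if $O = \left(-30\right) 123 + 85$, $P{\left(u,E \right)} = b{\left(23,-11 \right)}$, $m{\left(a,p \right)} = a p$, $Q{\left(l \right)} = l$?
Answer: $88362$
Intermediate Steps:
$b{\left(H,T \right)} = - 4 H$
$P{\left(u,E \right)} = -92$ ($P{\left(u,E \right)} = \left(-4\right) 23 = -92$)
$O = -3605$ ($O = -3690 + 85 = -3605$)
$\left(92059 + O\right) + P{\left(m{\left(0,1 \right)},457 \right)} = \left(92059 - 3605\right) - 92 = 88454 - 92 = 88362$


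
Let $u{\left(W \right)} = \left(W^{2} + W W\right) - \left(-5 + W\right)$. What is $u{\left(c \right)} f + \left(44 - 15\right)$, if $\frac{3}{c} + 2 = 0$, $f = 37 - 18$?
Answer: $238$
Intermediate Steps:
$f = 19$ ($f = 37 - 18 = 19$)
$c = - \frac{3}{2}$ ($c = \frac{3}{-2 + 0} = \frac{3}{-2} = 3 \left(- \frac{1}{2}\right) = - \frac{3}{2} \approx -1.5$)
$u{\left(W \right)} = 5 - W + 2 W^{2}$ ($u{\left(W \right)} = \left(W^{2} + W^{2}\right) - \left(-5 + W\right) = 2 W^{2} - \left(-5 + W\right) = 5 - W + 2 W^{2}$)
$u{\left(c \right)} f + \left(44 - 15\right) = \left(5 - - \frac{3}{2} + 2 \left(- \frac{3}{2}\right)^{2}\right) 19 + \left(44 - 15\right) = \left(5 + \frac{3}{2} + 2 \cdot \frac{9}{4}\right) 19 + 29 = \left(5 + \frac{3}{2} + \frac{9}{2}\right) 19 + 29 = 11 \cdot 19 + 29 = 209 + 29 = 238$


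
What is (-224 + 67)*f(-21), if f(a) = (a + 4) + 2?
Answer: 2355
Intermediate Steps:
f(a) = 6 + a (f(a) = (4 + a) + 2 = 6 + a)
(-224 + 67)*f(-21) = (-224 + 67)*(6 - 21) = -157*(-15) = 2355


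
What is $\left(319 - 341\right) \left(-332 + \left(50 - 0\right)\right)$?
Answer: $6204$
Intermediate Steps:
$\left(319 - 341\right) \left(-332 + \left(50 - 0\right)\right) = - 22 \left(-332 + \left(50 + 0\right)\right) = - 22 \left(-332 + 50\right) = \left(-22\right) \left(-282\right) = 6204$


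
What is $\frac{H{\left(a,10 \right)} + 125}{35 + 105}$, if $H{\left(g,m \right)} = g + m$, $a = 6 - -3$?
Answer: $\frac{36}{35} \approx 1.0286$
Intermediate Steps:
$a = 9$ ($a = 6 + 3 = 9$)
$\frac{H{\left(a,10 \right)} + 125}{35 + 105} = \frac{\left(9 + 10\right) + 125}{35 + 105} = \frac{19 + 125}{140} = \frac{1}{140} \cdot 144 = \frac{36}{35}$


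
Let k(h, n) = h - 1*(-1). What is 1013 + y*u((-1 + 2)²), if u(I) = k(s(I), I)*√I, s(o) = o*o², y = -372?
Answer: 269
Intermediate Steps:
s(o) = o³
k(h, n) = 1 + h (k(h, n) = h + 1 = 1 + h)
u(I) = √I*(1 + I³) (u(I) = (1 + I³)*√I = √I*(1 + I³))
1013 + y*u((-1 + 2)²) = 1013 - 372*√((-1 + 2)²)*(1 + ((-1 + 2)²)³) = 1013 - 372*√(1²)*(1 + (1²)³) = 1013 - 372*√1*(1 + 1³) = 1013 - 372*(1 + 1) = 1013 - 372*2 = 1013 - 744 = 269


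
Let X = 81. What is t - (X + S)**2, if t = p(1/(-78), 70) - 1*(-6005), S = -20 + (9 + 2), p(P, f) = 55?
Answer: 876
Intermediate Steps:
S = -9 (S = -20 + 11 = -9)
t = 6060 (t = 55 - 1*(-6005) = 55 + 6005 = 6060)
t - (X + S)**2 = 6060 - (81 - 9)**2 = 6060 - 1*72**2 = 6060 - 1*5184 = 6060 - 5184 = 876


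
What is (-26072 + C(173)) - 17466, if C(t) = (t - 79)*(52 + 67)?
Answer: -32352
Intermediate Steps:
C(t) = -9401 + 119*t (C(t) = (-79 + t)*119 = -9401 + 119*t)
(-26072 + C(173)) - 17466 = (-26072 + (-9401 + 119*173)) - 17466 = (-26072 + (-9401 + 20587)) - 17466 = (-26072 + 11186) - 17466 = -14886 - 17466 = -32352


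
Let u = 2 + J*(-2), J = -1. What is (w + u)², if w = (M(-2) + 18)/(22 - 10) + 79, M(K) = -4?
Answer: 255025/36 ≈ 7084.0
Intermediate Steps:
w = 481/6 (w = (-4 + 18)/(22 - 10) + 79 = 14/12 + 79 = 14*(1/12) + 79 = 7/6 + 79 = 481/6 ≈ 80.167)
u = 4 (u = 2 - 1*(-2) = 2 + 2 = 4)
(w + u)² = (481/6 + 4)² = (505/6)² = 255025/36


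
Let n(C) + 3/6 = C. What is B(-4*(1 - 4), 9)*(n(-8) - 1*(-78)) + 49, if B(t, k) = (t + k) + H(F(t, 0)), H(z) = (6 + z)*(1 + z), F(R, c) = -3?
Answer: 2183/2 ≈ 1091.5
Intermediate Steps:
n(C) = -½ + C
H(z) = (1 + z)*(6 + z)
B(t, k) = -6 + k + t (B(t, k) = (t + k) + (6 + (-3)² + 7*(-3)) = (k + t) + (6 + 9 - 21) = (k + t) - 6 = -6 + k + t)
B(-4*(1 - 4), 9)*(n(-8) - 1*(-78)) + 49 = (-6 + 9 - 4*(1 - 4))*((-½ - 8) - 1*(-78)) + 49 = (-6 + 9 - 4*(-3))*(-17/2 + 78) + 49 = (-6 + 9 + 12)*(139/2) + 49 = 15*(139/2) + 49 = 2085/2 + 49 = 2183/2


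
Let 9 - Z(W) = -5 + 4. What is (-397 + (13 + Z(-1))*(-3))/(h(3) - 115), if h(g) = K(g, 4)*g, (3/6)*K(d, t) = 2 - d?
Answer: 466/121 ≈ 3.8512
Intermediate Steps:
K(d, t) = 4 - 2*d (K(d, t) = 2*(2 - d) = 4 - 2*d)
Z(W) = 10 (Z(W) = 9 - (-5 + 4) = 9 - 1*(-1) = 9 + 1 = 10)
h(g) = g*(4 - 2*g) (h(g) = (4 - 2*g)*g = g*(4 - 2*g))
(-397 + (13 + Z(-1))*(-3))/(h(3) - 115) = (-397 + (13 + 10)*(-3))/(2*3*(2 - 1*3) - 115) = (-397 + 23*(-3))/(2*3*(2 - 3) - 115) = (-397 - 69)/(2*3*(-1) - 115) = -466/(-6 - 115) = -466/(-121) = -466*(-1/121) = 466/121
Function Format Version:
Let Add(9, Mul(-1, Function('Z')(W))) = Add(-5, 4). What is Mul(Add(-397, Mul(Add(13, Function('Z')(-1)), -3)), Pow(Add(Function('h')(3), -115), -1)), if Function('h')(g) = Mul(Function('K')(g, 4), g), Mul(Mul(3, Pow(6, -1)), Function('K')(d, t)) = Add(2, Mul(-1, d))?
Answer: Rational(466, 121) ≈ 3.8512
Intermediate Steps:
Function('K')(d, t) = Add(4, Mul(-2, d)) (Function('K')(d, t) = Mul(2, Add(2, Mul(-1, d))) = Add(4, Mul(-2, d)))
Function('Z')(W) = 10 (Function('Z')(W) = Add(9, Mul(-1, Add(-5, 4))) = Add(9, Mul(-1, -1)) = Add(9, 1) = 10)
Function('h')(g) = Mul(g, Add(4, Mul(-2, g))) (Function('h')(g) = Mul(Add(4, Mul(-2, g)), g) = Mul(g, Add(4, Mul(-2, g))))
Mul(Add(-397, Mul(Add(13, Function('Z')(-1)), -3)), Pow(Add(Function('h')(3), -115), -1)) = Mul(Add(-397, Mul(Add(13, 10), -3)), Pow(Add(Mul(2, 3, Add(2, Mul(-1, 3))), -115), -1)) = Mul(Add(-397, Mul(23, -3)), Pow(Add(Mul(2, 3, Add(2, -3)), -115), -1)) = Mul(Add(-397, -69), Pow(Add(Mul(2, 3, -1), -115), -1)) = Mul(-466, Pow(Add(-6, -115), -1)) = Mul(-466, Pow(-121, -1)) = Mul(-466, Rational(-1, 121)) = Rational(466, 121)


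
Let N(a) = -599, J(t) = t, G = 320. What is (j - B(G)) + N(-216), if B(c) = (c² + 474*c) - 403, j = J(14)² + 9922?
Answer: -244158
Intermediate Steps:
j = 10118 (j = 14² + 9922 = 196 + 9922 = 10118)
B(c) = -403 + c² + 474*c
(j - B(G)) + N(-216) = (10118 - (-403 + 320² + 474*320)) - 599 = (10118 - (-403 + 102400 + 151680)) - 599 = (10118 - 1*253677) - 599 = (10118 - 253677) - 599 = -243559 - 599 = -244158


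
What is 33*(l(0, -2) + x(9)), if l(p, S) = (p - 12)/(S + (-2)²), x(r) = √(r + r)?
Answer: -198 + 99*√2 ≈ -57.993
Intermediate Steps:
x(r) = √2*√r (x(r) = √(2*r) = √2*√r)
l(p, S) = (-12 + p)/(4 + S) (l(p, S) = (-12 + p)/(S + 4) = (-12 + p)/(4 + S))
33*(l(0, -2) + x(9)) = 33*((-12 + 0)/(4 - 2) + √2*√9) = 33*(-12/2 + √2*3) = 33*((½)*(-12) + 3*√2) = 33*(-6 + 3*√2) = -198 + 99*√2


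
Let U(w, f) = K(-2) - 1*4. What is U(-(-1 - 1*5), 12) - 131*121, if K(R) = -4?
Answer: -15859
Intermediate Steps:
U(w, f) = -8 (U(w, f) = -4 - 1*4 = -4 - 4 = -8)
U(-(-1 - 1*5), 12) - 131*121 = -8 - 131*121 = -8 - 15851 = -15859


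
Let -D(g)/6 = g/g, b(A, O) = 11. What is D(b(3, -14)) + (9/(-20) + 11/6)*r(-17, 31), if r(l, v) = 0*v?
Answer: -6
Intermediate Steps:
r(l, v) = 0
D(g) = -6 (D(g) = -6*g/g = -6*1 = -6)
D(b(3, -14)) + (9/(-20) + 11/6)*r(-17, 31) = -6 + (9/(-20) + 11/6)*0 = -6 + (9*(-1/20) + 11*(⅙))*0 = -6 + (-9/20 + 11/6)*0 = -6 + (83/60)*0 = -6 + 0 = -6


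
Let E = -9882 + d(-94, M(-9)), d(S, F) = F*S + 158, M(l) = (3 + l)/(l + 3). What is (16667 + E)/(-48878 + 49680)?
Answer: 6849/802 ≈ 8.5399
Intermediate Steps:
M(l) = 1 (M(l) = (3 + l)/(3 + l) = 1)
d(S, F) = 158 + F*S
E = -9818 (E = -9882 + (158 + 1*(-94)) = -9882 + (158 - 94) = -9882 + 64 = -9818)
(16667 + E)/(-48878 + 49680) = (16667 - 9818)/(-48878 + 49680) = 6849/802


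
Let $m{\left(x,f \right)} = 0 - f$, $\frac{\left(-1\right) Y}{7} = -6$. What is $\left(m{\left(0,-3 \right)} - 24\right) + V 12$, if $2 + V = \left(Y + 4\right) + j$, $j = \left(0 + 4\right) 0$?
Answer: $507$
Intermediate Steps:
$Y = 42$ ($Y = \left(-7\right) \left(-6\right) = 42$)
$m{\left(x,f \right)} = - f$
$j = 0$ ($j = 4 \cdot 0 = 0$)
$V = 44$ ($V = -2 + \left(\left(42 + 4\right) + 0\right) = -2 + \left(46 + 0\right) = -2 + 46 = 44$)
$\left(m{\left(0,-3 \right)} - 24\right) + V 12 = \left(\left(-1\right) \left(-3\right) - 24\right) + 44 \cdot 12 = \left(3 - 24\right) + 528 = -21 + 528 = 507$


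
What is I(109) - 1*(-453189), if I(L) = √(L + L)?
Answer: 453189 + √218 ≈ 4.5320e+5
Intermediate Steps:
I(L) = √2*√L (I(L) = √(2*L) = √2*√L)
I(109) - 1*(-453189) = √2*√109 - 1*(-453189) = √218 + 453189 = 453189 + √218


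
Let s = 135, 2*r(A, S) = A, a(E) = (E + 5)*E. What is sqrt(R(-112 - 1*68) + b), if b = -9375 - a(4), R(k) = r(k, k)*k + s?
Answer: 2*sqrt(1731) ≈ 83.211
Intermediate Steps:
a(E) = E*(5 + E) (a(E) = (5 + E)*E = E*(5 + E))
r(A, S) = A/2
R(k) = 135 + k**2/2 (R(k) = (k/2)*k + 135 = k**2/2 + 135 = 135 + k**2/2)
b = -9411 (b = -9375 - 4*(5 + 4) = -9375 - 4*9 = -9375 - 1*36 = -9375 - 36 = -9411)
sqrt(R(-112 - 1*68) + b) = sqrt((135 + (-112 - 1*68)**2/2) - 9411) = sqrt((135 + (-112 - 68)**2/2) - 9411) = sqrt((135 + (1/2)*(-180)**2) - 9411) = sqrt((135 + (1/2)*32400) - 9411) = sqrt((135 + 16200) - 9411) = sqrt(16335 - 9411) = sqrt(6924) = 2*sqrt(1731)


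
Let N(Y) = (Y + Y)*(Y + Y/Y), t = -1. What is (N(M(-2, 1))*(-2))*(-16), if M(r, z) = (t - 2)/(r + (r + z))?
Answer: 128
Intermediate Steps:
M(r, z) = -3/(z + 2*r) (M(r, z) = (-1 - 2)/(r + (r + z)) = -3/(z + 2*r))
N(Y) = 2*Y*(1 + Y) (N(Y) = (2*Y)*(Y + 1) = (2*Y)*(1 + Y) = 2*Y*(1 + Y))
(N(M(-2, 1))*(-2))*(-16) = ((2*(-3/(1 + 2*(-2)))*(1 - 3/(1 + 2*(-2))))*(-2))*(-16) = ((2*(-3/(1 - 4))*(1 - 3/(1 - 4)))*(-2))*(-16) = ((2*(-3/(-3))*(1 - 3/(-3)))*(-2))*(-16) = ((2*(-3*(-1/3))*(1 - 3*(-1/3)))*(-2))*(-16) = ((2*1*(1 + 1))*(-2))*(-16) = ((2*1*2)*(-2))*(-16) = (4*(-2))*(-16) = -8*(-16) = 128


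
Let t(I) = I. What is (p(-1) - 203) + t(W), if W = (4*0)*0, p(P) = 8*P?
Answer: -211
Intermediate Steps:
W = 0 (W = 0*0 = 0)
(p(-1) - 203) + t(W) = (8*(-1) - 203) + 0 = (-8 - 203) + 0 = -211 + 0 = -211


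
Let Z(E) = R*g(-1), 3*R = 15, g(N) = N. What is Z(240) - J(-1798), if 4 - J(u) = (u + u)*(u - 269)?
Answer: 7432923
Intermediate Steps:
J(u) = 4 - 2*u*(-269 + u) (J(u) = 4 - (u + u)*(u - 269) = 4 - 2*u*(-269 + u))
R = 5 (R = (1/3)*15 = 5)
Z(E) = -5 (Z(E) = 5*(-1) = -5)
Z(240) - J(-1798) = -5 - (4 - 2*(-1798)**2 + 538*(-1798)) = -5 - (4 - 2*3232804 - 967324) = -5 - (4 - 6465608 - 967324) = -5 - 1*(-7432928) = -5 + 7432928 = 7432923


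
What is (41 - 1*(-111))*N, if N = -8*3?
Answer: -3648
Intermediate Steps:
N = -24
(41 - 1*(-111))*N = (41 - 1*(-111))*(-24) = (41 + 111)*(-24) = 152*(-24) = -3648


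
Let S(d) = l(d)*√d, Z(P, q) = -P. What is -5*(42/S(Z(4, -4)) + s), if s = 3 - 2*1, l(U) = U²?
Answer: -5 + 105*I/16 ≈ -5.0 + 6.5625*I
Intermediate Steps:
S(d) = d^(5/2) (S(d) = d²*√d = d^(5/2))
s = 1 (s = 3 - 2 = 1)
-5*(42/S(Z(4, -4)) + s) = -5*(42/((-1*4)^(5/2)) + 1) = -5*(42/((-4)^(5/2)) + 1) = -5*(42/((32*I)) + 1) = -5*(42*(-I/32) + 1) = -5*(-21*I/16 + 1) = -5*(1 - 21*I/16) = -5 + 105*I/16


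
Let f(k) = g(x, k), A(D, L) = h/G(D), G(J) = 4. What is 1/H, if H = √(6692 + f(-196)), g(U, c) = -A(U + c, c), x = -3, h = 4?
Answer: √6691/6691 ≈ 0.012225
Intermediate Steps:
A(D, L) = 1 (A(D, L) = 4/4 = 4*(¼) = 1)
g(U, c) = -1 (g(U, c) = -1*1 = -1)
f(k) = -1
H = √6691 (H = √(6692 - 1) = √6691 ≈ 81.799)
1/H = 1/(√6691) = √6691/6691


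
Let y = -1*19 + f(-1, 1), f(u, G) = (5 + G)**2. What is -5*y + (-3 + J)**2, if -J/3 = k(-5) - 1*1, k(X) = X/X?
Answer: -76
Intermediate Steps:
k(X) = 1
J = 0 (J = -3*(1 - 1*1) = -3*(1 - 1) = -3*0 = 0)
y = 17 (y = -1*19 + (5 + 1)**2 = -19 + 6**2 = -19 + 36 = 17)
-5*y + (-3 + J)**2 = -5*17 + (-3 + 0)**2 = -85 + (-3)**2 = -85 + 9 = -76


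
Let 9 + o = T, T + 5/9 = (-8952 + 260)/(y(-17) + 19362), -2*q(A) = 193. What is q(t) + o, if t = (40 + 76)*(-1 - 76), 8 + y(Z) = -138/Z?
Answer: -157754639/1481202 ≈ -106.50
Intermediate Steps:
y(Z) = -8 - 138/Z
t = -8932 (t = 116*(-77) = -8932)
q(A) = -193/2 (q(A) = -1/2*193 = -193/2)
T = -743914/740601 (T = -5/9 + (-8952 + 260)/((-8 - 138/(-17)) + 19362) = -5/9 - 8692/((-8 - 138*(-1/17)) + 19362) = -5/9 - 8692/((-8 + 138/17) + 19362) = -5/9 - 8692/(2/17 + 19362) = -5/9 - 8692/329156/17 = -5/9 - 8692*17/329156 = -5/9 - 36941/82289 = -743914/740601 ≈ -1.0045)
o = -7409323/740601 (o = -9 - 743914/740601 = -7409323/740601 ≈ -10.004)
q(t) + o = -193/2 - 7409323/740601 = -157754639/1481202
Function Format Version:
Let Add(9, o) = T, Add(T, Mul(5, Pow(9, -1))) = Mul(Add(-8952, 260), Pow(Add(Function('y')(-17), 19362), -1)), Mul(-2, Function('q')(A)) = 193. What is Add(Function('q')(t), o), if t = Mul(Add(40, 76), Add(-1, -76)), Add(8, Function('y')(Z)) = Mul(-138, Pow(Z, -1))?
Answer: Rational(-157754639, 1481202) ≈ -106.50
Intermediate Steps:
Function('y')(Z) = Add(-8, Mul(-138, Pow(Z, -1)))
t = -8932 (t = Mul(116, -77) = -8932)
Function('q')(A) = Rational(-193, 2) (Function('q')(A) = Mul(Rational(-1, 2), 193) = Rational(-193, 2))
T = Rational(-743914, 740601) (T = Add(Rational(-5, 9), Mul(Add(-8952, 260), Pow(Add(Add(-8, Mul(-138, Pow(-17, -1))), 19362), -1))) = Add(Rational(-5, 9), Mul(-8692, Pow(Add(Add(-8, Mul(-138, Rational(-1, 17))), 19362), -1))) = Add(Rational(-5, 9), Mul(-8692, Pow(Add(Add(-8, Rational(138, 17)), 19362), -1))) = Add(Rational(-5, 9), Mul(-8692, Pow(Add(Rational(2, 17), 19362), -1))) = Add(Rational(-5, 9), Mul(-8692, Pow(Rational(329156, 17), -1))) = Add(Rational(-5, 9), Mul(-8692, Rational(17, 329156))) = Add(Rational(-5, 9), Rational(-36941, 82289)) = Rational(-743914, 740601) ≈ -1.0045)
o = Rational(-7409323, 740601) (o = Add(-9, Rational(-743914, 740601)) = Rational(-7409323, 740601) ≈ -10.004)
Add(Function('q')(t), o) = Add(Rational(-193, 2), Rational(-7409323, 740601)) = Rational(-157754639, 1481202)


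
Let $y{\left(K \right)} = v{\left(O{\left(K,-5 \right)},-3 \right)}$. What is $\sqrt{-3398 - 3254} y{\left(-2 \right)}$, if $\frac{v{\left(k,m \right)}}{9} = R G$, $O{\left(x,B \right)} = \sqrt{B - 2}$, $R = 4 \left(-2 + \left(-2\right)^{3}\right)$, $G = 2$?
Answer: $- 1440 i \sqrt{1663} \approx - 58723.0 i$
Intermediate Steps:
$R = -40$ ($R = 4 \left(-2 - 8\right) = 4 \left(-10\right) = -40$)
$O{\left(x,B \right)} = \sqrt{-2 + B}$
$v{\left(k,m \right)} = -720$ ($v{\left(k,m \right)} = 9 \left(\left(-40\right) 2\right) = 9 \left(-80\right) = -720$)
$y{\left(K \right)} = -720$
$\sqrt{-3398 - 3254} y{\left(-2 \right)} = \sqrt{-3398 - 3254} \left(-720\right) = \sqrt{-6652} \left(-720\right) = 2 i \sqrt{1663} \left(-720\right) = - 1440 i \sqrt{1663}$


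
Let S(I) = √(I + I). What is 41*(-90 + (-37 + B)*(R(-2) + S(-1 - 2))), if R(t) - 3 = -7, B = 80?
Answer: -10742 + 1763*I*√6 ≈ -10742.0 + 4318.5*I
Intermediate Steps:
R(t) = -4 (R(t) = 3 - 7 = -4)
S(I) = √2*√I (S(I) = √(2*I) = √2*√I)
41*(-90 + (-37 + B)*(R(-2) + S(-1 - 2))) = 41*(-90 + (-37 + 80)*(-4 + √2*√(-1 - 2))) = 41*(-90 + 43*(-4 + √2*√(-3))) = 41*(-90 + 43*(-4 + √2*(I*√3))) = 41*(-90 + 43*(-4 + I*√6)) = 41*(-90 + (-172 + 43*I*√6)) = 41*(-262 + 43*I*√6) = -10742 + 1763*I*√6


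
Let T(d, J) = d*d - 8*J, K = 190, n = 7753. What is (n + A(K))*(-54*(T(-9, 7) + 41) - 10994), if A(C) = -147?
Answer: -110728148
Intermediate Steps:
T(d, J) = d**2 - 8*J
(n + A(K))*(-54*(T(-9, 7) + 41) - 10994) = (7753 - 147)*(-54*(((-9)**2 - 8*7) + 41) - 10994) = 7606*(-54*((81 - 56) + 41) - 10994) = 7606*(-54*(25 + 41) - 10994) = 7606*(-54*66 - 10994) = 7606*(-3564 - 10994) = 7606*(-14558) = -110728148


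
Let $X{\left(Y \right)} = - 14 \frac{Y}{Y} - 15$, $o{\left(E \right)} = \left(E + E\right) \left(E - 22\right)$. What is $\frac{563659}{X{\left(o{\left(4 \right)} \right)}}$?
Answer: $- \frac{563659}{29} \approx -19437.0$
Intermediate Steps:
$o{\left(E \right)} = 2 E \left(-22 + E\right)$
$X{\left(Y \right)} = -29$ ($X{\left(Y \right)} = \left(-14\right) 1 - 15 = -14 - 15 = -29$)
$\frac{563659}{X{\left(o{\left(4 \right)} \right)}} = \frac{563659}{-29} = 563659 \left(- \frac{1}{29}\right) = - \frac{563659}{29}$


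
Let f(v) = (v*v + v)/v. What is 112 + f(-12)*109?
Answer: -1087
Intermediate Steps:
f(v) = (v + v²)/v (f(v) = (v² + v)/v = (v + v²)/v)
112 + f(-12)*109 = 112 + (1 - 12)*109 = 112 - 11*109 = 112 - 1199 = -1087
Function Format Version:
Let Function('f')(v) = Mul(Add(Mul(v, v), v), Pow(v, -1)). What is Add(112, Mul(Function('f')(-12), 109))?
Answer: -1087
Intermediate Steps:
Function('f')(v) = Mul(Pow(v, -1), Add(v, Pow(v, 2))) (Function('f')(v) = Mul(Add(Pow(v, 2), v), Pow(v, -1)) = Mul(Add(v, Pow(v, 2)), Pow(v, -1)) = Mul(Pow(v, -1), Add(v, Pow(v, 2))))
Add(112, Mul(Function('f')(-12), 109)) = Add(112, Mul(Add(1, -12), 109)) = Add(112, Mul(-11, 109)) = Add(112, -1199) = -1087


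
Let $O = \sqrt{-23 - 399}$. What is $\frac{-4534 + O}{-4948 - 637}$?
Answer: $\frac{4534}{5585} - \frac{i \sqrt{422}}{5585} \approx 0.81182 - 0.0036782 i$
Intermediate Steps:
$O = i \sqrt{422}$ ($O = \sqrt{-422} = i \sqrt{422} \approx 20.543 i$)
$\frac{-4534 + O}{-4948 - 637} = \frac{-4534 + i \sqrt{422}}{-4948 - 637} = \frac{-4534 + i \sqrt{422}}{-5585} = \left(-4534 + i \sqrt{422}\right) \left(- \frac{1}{5585}\right) = \frac{4534}{5585} - \frac{i \sqrt{422}}{5585}$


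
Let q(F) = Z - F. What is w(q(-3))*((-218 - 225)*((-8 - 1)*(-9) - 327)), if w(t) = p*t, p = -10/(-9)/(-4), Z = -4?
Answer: 90815/3 ≈ 30272.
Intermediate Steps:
q(F) = -4 - F
p = -5/18 (p = -10*(-1/9)*(-1/4) = (10/9)*(-1/4) = -5/18 ≈ -0.27778)
w(t) = -5*t/18
w(q(-3))*((-218 - 225)*((-8 - 1)*(-9) - 327)) = (-5*(-4 - 1*(-3))/18)*((-218 - 225)*((-8 - 1)*(-9) - 327)) = (-5*(-4 + 3)/18)*(-443*(-9*(-9) - 327)) = (-5/18*(-1))*(-443*(81 - 327)) = 5*(-443*(-246))/18 = (5/18)*108978 = 90815/3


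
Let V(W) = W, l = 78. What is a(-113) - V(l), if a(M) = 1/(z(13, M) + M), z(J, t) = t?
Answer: -17629/226 ≈ -78.004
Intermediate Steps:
a(M) = 1/(2*M) (a(M) = 1/(M + M) = 1/(2*M))
a(-113) - V(l) = (1/2)/(-113) - 1*78 = (1/2)*(-1/113) - 78 = -1/226 - 78 = -17629/226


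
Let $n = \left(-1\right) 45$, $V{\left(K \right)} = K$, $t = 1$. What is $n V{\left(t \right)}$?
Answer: $-45$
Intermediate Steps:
$n = -45$
$n V{\left(t \right)} = \left(-45\right) 1 = -45$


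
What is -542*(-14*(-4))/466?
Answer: -15176/233 ≈ -65.133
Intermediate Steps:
-542*(-14*(-4))/466 = -30352/466 = -542*28/233 = -15176/233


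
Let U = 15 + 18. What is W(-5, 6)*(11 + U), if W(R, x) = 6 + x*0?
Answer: 264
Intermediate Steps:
W(R, x) = 6 (W(R, x) = 6 + 0 = 6)
U = 33
W(-5, 6)*(11 + U) = 6*(11 + 33) = 6*44 = 264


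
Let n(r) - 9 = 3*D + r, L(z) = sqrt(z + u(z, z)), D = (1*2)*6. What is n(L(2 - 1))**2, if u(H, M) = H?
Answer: (45 + sqrt(2))**2 ≈ 2154.3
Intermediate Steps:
D = 12 (D = 2*6 = 12)
L(z) = sqrt(2)*sqrt(z) (L(z) = sqrt(z + z) = sqrt(2*z) = sqrt(2)*sqrt(z))
n(r) = 45 + r (n(r) = 9 + (3*12 + r) = 9 + (36 + r) = 45 + r)
n(L(2 - 1))**2 = (45 + sqrt(2)*sqrt(2 - 1))**2 = (45 + sqrt(2)*sqrt(1))**2 = (45 + sqrt(2)*1)**2 = (45 + sqrt(2))**2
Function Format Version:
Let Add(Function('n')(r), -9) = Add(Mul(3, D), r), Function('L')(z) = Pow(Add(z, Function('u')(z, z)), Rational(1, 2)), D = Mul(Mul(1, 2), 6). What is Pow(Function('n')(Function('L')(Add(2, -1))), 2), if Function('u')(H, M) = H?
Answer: Pow(Add(45, Pow(2, Rational(1, 2))), 2) ≈ 2154.3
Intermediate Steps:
D = 12 (D = Mul(2, 6) = 12)
Function('L')(z) = Mul(Pow(2, Rational(1, 2)), Pow(z, Rational(1, 2))) (Function('L')(z) = Pow(Add(z, z), Rational(1, 2)) = Pow(Mul(2, z), Rational(1, 2)) = Mul(Pow(2, Rational(1, 2)), Pow(z, Rational(1, 2))))
Function('n')(r) = Add(45, r) (Function('n')(r) = Add(9, Add(Mul(3, 12), r)) = Add(9, Add(36, r)) = Add(45, r))
Pow(Function('n')(Function('L')(Add(2, -1))), 2) = Pow(Add(45, Mul(Pow(2, Rational(1, 2)), Pow(Add(2, -1), Rational(1, 2)))), 2) = Pow(Add(45, Mul(Pow(2, Rational(1, 2)), Pow(1, Rational(1, 2)))), 2) = Pow(Add(45, Mul(Pow(2, Rational(1, 2)), 1)), 2) = Pow(Add(45, Pow(2, Rational(1, 2))), 2)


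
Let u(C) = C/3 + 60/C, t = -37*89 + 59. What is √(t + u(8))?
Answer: 29*I*√138/6 ≈ 56.779*I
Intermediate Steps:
t = -3234 (t = -3293 + 59 = -3234)
u(C) = 60/C + C/3 (u(C) = C*(⅓) + 60/C = C/3 + 60/C = 60/C + C/3)
√(t + u(8)) = √(-3234 + (60/8 + (⅓)*8)) = √(-3234 + (60*(⅛) + 8/3)) = √(-3234 + (15/2 + 8/3)) = √(-3234 + 61/6) = √(-19343/6) = 29*I*√138/6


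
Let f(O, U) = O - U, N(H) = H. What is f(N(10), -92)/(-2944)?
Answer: -51/1472 ≈ -0.034647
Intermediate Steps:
f(N(10), -92)/(-2944) = (10 - 1*(-92))/(-2944) = (10 + 92)*(-1/2944) = 102*(-1/2944) = -51/1472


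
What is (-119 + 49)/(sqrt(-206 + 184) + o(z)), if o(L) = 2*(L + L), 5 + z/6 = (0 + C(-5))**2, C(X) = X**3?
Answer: -1192800/6387955201 + 35*I*sqrt(22)/70267507211 ≈ -0.00018673 + 2.3363e-9*I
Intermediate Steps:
z = 93720 (z = -30 + 6*(0 + (-5)**3)**2 = -30 + 6*(0 - 125)**2 = -30 + 6*(-125)**2 = -30 + 6*15625 = -30 + 93750 = 93720)
o(L) = 4*L (o(L) = 2*(2*L) = 4*L)
(-119 + 49)/(sqrt(-206 + 184) + o(z)) = (-119 + 49)/(sqrt(-206 + 184) + 4*93720) = -70/(sqrt(-22) + 374880) = -70/(I*sqrt(22) + 374880) = -70/(374880 + I*sqrt(22))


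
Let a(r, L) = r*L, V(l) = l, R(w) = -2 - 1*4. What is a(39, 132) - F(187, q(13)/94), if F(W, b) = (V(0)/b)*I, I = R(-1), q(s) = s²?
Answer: 5148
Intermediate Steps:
R(w) = -6 (R(w) = -2 - 4 = -6)
I = -6
F(W, b) = 0 (F(W, b) = (0/b)*(-6) = 0*(-6) = 0)
a(r, L) = L*r
a(39, 132) - F(187, q(13)/94) = 132*39 - 1*0 = 5148 + 0 = 5148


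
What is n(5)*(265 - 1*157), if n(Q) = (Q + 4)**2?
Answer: 8748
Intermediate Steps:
n(Q) = (4 + Q)**2
n(5)*(265 - 1*157) = (4 + 5)**2*(265 - 1*157) = 9**2*(265 - 157) = 81*108 = 8748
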